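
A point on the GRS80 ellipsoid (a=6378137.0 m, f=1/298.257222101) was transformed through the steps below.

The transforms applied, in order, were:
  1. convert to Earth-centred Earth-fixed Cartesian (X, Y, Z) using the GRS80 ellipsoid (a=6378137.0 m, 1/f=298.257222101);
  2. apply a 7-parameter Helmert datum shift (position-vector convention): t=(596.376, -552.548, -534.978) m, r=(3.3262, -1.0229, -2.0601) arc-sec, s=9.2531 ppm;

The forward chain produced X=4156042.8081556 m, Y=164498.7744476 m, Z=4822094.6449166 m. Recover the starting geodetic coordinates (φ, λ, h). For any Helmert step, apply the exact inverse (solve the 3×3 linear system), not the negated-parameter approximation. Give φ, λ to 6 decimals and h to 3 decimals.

start: X=4156042.8082, Y=164498.7744, Z=4822094.6449 m
→ Helmert⁻¹: X=4155430.2480, Y=165169.0662, Z=4822561.7281
→ geod (Bowring, a=6378137.000): φ=49.41749900°, λ=2.27618100°, h=2197.6190 m

φ=49.417499°, λ=2.276181°, h=2197.619 m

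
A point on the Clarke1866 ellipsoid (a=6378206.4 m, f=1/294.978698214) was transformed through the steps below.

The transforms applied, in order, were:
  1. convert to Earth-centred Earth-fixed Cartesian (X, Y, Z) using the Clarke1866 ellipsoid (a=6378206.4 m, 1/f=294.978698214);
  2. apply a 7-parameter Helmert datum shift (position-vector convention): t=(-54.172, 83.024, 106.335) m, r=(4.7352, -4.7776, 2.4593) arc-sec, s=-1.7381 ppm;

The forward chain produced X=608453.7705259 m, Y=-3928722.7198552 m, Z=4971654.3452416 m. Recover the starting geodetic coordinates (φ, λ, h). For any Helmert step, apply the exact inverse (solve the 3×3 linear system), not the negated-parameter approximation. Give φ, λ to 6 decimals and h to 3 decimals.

φ=51.542088°, λ=-81.194566°, h=715.913 m

start: X=608453.7705, Y=-3928722.7199, Z=4971654.3452 m
→ Helmert⁻¹: X=608577.3134, Y=-3928705.6953, Z=4971632.7461
→ geod (Bowring, a=6378206.400): φ=51.54208800°, λ=-81.19456600°, h=715.9130 m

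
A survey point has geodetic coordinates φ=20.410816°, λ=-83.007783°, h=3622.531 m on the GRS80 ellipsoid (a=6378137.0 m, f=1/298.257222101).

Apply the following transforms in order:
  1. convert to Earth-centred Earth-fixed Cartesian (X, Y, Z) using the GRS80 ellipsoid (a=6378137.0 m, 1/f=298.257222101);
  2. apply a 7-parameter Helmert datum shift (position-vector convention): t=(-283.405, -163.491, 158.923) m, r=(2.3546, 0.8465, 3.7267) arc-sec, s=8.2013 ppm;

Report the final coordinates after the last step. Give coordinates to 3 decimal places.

X=728240.258 m, Y=-5939246.278 m, Z=2211747.648 m

start: φ=20.410816°, λ=-83.007783°, h=3622.531 m
→ ECEF (a=6378137.000, f=1/298.257222101): X=728401.3079, Y=-5939021.9928, Z=2211641.3728
→ Helmert 7p (PV): X=728240.2578, Y=-5939246.2779, Z=2211747.6478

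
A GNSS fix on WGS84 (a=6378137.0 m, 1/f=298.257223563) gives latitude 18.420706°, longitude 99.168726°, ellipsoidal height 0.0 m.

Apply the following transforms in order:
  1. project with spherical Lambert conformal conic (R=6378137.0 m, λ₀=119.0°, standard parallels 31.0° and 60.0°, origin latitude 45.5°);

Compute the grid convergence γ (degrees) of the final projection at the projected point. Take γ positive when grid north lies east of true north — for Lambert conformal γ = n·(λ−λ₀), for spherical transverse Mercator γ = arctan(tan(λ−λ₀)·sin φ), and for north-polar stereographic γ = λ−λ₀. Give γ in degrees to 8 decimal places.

-14.30241102

start: φ=18.420706°, λ=99.168726°, h=0.000 m
→ into lcc (λ₀=119.0°): φ=18.42070600°, λ−λ₀=-19.83127400°
convergence γ = -14.30241102°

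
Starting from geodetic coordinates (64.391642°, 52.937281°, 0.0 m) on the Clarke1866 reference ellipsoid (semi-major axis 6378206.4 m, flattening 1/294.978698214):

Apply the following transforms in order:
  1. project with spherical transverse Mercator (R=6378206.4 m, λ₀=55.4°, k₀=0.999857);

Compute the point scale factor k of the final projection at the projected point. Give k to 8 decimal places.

1.00002948

start: φ=64.391642°, λ=52.937281°, h=0.000 m
→ into tm (λ₀=55.4°): φ=64.39164200°, λ−λ₀=-2.46271900°
scale k = 1.00002948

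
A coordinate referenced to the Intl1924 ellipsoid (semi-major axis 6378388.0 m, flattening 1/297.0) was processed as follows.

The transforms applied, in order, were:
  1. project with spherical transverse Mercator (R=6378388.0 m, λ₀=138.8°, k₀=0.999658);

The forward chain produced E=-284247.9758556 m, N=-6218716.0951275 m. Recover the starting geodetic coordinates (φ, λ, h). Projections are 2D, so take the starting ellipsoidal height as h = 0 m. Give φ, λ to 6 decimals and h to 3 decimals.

start: E=-284247.9759, N=-6218716.0951 m
→ tm⁻¹: φ=-55.79672200°, λ=134.25442900°

φ=-55.796722°, λ=134.254429°, h=0.000 m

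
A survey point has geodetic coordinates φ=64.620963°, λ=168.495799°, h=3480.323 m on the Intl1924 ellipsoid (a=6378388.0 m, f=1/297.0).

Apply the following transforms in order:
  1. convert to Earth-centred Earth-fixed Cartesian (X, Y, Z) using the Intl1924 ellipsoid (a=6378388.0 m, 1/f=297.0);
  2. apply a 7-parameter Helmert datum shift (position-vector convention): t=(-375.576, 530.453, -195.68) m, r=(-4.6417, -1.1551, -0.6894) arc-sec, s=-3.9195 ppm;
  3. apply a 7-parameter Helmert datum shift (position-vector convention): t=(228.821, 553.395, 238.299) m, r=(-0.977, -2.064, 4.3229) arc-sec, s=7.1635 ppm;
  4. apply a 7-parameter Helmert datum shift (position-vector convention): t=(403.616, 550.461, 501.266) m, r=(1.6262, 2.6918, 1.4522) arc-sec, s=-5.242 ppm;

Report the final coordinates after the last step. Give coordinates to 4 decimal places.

X=-2687493.0134 m, Y=548707.5734 m, Z=5743512.4123 m

start: φ=64.620963°, λ=168.495799°, h=3480.323 m
→ ECEF (a=6378388.000, f=1/297.0): X=-2687727.0532, Y=547029.4770, Z=5742997.4577
→ Helmert 7p (PV): X=-2688122.4274, Y=547696.0067, Z=5742751.9065
→ Helmert 7p (PV): X=-2687981.8070, Y=548224.1885, Z=5743001.8504
→ Helmert 7p (PV): X=-2687493.0134, Y=548707.5734, Z=5743512.4123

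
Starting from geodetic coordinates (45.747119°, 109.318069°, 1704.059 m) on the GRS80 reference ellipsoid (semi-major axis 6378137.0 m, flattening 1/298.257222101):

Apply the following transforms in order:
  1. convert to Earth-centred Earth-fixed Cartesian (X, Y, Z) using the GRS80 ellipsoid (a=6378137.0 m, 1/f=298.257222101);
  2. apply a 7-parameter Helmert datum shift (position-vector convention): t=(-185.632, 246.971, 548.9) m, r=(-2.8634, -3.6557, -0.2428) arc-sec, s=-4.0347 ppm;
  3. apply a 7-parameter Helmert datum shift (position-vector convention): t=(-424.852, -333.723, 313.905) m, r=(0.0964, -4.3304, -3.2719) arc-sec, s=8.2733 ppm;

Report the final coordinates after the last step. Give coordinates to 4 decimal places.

start: φ=45.747119°, λ=109.318069°, h=1704.059 m
→ ECEF (a=6378137.000, f=1/298.257222101): X=-1475317.3504, Y=4208589.7857, Z=4546898.4838
→ Helmert 7p (PV): X=-1475572.6618, Y=4208884.6334, Z=4547344.4669
→ Helmert 7p (PV): X=-1476038.4266, Y=4208607.0131, Z=4547666.9816

X=-1476038.4266 m, Y=4208607.0131 m, Z=4547666.9816 m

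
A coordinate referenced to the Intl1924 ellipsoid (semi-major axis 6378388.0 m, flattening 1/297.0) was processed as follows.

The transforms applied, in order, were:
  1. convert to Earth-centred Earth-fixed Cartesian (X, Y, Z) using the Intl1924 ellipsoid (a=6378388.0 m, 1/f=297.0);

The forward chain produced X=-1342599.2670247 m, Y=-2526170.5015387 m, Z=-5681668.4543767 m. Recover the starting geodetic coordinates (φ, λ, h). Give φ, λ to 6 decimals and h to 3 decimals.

start: X=-1342599.2670, Y=-2526170.5015, Z=-5681668.4544 m
→ geod (Bowring, a=6378388.000): φ=-63.42912400°, λ=-117.98957700°, h=9.2920 m

φ=-63.429124°, λ=-117.989577°, h=9.292 m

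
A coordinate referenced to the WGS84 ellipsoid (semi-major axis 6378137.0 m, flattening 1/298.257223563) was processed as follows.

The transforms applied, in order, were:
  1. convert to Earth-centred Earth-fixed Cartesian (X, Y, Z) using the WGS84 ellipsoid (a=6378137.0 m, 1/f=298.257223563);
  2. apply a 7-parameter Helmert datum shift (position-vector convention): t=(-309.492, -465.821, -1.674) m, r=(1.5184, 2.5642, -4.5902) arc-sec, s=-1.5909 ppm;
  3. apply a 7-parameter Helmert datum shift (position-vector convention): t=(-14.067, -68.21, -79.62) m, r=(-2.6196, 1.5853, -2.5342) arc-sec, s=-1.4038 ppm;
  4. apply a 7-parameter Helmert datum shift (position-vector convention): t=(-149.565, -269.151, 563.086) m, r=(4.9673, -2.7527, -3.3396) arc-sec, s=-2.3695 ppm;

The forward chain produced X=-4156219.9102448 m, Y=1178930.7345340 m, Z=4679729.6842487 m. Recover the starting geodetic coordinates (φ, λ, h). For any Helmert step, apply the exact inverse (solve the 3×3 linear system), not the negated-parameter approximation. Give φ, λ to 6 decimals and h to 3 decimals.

φ=47.477359°, λ=164.153712°, h=1934.822 m

start: X=-4156219.9102, Y=1178930.7345, Z=4679729.6842 m
→ Helmert⁻¹: X=-4156036.8399, Y=1179248.0752, Z=4679204.7510
→ Helmert⁻¹: X=-4156079.0588, Y=1179207.4510, Z=4679273.9733
→ Helmert⁻¹: X=-4155860.5995, Y=1179617.1102, Z=4679222.7440
→ geod (Bowring, a=6378137.000): φ=47.47735900°, λ=164.15371200°, h=1934.8220 m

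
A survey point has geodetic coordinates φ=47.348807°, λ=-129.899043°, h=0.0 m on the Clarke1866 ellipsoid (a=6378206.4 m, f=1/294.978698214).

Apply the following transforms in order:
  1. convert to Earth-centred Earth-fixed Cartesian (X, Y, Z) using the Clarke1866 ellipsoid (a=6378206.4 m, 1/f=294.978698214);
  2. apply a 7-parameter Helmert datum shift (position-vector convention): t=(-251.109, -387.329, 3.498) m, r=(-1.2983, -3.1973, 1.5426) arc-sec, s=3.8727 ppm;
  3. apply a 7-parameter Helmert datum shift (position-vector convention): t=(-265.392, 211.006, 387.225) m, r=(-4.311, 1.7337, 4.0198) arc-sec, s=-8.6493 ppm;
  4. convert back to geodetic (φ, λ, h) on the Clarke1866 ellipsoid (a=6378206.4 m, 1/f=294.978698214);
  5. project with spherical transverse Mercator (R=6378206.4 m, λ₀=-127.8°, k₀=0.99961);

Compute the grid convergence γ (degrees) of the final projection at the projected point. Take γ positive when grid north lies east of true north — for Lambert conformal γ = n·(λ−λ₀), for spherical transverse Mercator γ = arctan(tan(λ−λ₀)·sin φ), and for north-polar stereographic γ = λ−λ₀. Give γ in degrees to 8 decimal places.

-1.54681302

start: φ=47.348807°, λ=-129.899043°, h=0.000 m
→ ECEF (a=6378206.400, f=1/294.978698214): X=-2777024.4296, Y=-3321396.6866, Z=4667920.9066
→ Helmert 7p (PV): X=-2777333.8107, Y=-3321788.2655, Z=4667920.3415
→ Helmert 7p (PV): X=-2777471.2099, Y=-3321505.0939, Z=4668359.9620
→ geod (Bowring, a=6378206.400): φ=47.34903653°, λ=-129.90265857°, h=573.4448 m
→ into tm (λ₀=-127.8°): φ=47.34903653°, λ−λ₀=-2.10265857°
convergence γ = -1.54681302°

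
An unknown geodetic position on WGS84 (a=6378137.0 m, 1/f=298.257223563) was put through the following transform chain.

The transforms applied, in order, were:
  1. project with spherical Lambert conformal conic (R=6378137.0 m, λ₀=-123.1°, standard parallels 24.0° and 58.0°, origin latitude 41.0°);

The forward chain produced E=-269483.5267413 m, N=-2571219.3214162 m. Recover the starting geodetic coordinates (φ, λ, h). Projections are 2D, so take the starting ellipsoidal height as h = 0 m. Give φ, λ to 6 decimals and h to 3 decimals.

start: E=-269483.5267, N=-2571219.3214 m
→ lcc⁻¹: φ=17.49957500°, λ=-125.54434300°

φ=17.499575°, λ=-125.544343°, h=0.000 m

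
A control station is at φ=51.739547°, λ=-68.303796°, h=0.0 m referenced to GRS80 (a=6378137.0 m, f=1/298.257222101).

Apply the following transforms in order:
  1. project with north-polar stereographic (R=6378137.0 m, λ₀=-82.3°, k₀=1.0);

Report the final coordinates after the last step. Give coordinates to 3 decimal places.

E=1070170.066 m, N=-4293429.469 m

start: φ=51.739547°, λ=-68.303796°, h=0.000 m
→ stereo (R=6378137.0, λ₀=-82.3°): E=1070170.0658, N=-4293429.4690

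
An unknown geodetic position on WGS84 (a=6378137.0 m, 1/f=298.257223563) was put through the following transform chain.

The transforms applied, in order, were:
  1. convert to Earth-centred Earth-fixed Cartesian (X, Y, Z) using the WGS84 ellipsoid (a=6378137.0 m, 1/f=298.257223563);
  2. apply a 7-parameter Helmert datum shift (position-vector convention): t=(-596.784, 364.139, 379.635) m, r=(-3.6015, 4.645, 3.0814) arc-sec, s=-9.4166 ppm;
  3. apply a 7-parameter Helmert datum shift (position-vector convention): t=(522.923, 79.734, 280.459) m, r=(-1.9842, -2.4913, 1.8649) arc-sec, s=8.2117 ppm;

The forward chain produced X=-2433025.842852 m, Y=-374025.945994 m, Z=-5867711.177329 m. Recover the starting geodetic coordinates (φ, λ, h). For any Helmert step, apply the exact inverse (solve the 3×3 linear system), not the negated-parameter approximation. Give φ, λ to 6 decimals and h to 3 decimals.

φ=-67.381142°, λ=-171.254751°, h=3815.597 m

start: X=-2433025.8429, Y=-374025.9460, Z=-5867711.1773 m
→ Helmert⁻¹: X=-2433603.0378, Y=-374024.1576, Z=-5867917.6551
→ Helmert⁻¹: X=-2432902.6013, Y=-374253.0110, Z=-5868413.8727
→ geod (Bowring, a=6378137.000): φ=-67.38114200°, λ=-171.25475100°, h=3815.5970 m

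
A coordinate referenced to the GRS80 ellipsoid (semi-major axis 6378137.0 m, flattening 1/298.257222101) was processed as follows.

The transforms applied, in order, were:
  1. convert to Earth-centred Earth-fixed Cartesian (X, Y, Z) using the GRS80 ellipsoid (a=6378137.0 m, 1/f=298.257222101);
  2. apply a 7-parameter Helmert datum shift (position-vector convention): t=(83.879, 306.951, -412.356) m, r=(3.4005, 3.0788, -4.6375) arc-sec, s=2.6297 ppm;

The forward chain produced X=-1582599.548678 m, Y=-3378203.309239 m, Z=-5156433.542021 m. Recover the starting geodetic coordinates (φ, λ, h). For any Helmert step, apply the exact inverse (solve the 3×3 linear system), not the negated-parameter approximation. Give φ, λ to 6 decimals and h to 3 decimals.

φ=-54.292952°, λ=-115.098111°, h=163.600 m

start: X=-1582599.5487, Y=-3378203.3092, Z=-5156433.5420 m
→ Helmert⁻¹: X=-1582526.3430, Y=-3378621.9580, Z=-5155975.5485
→ geod (Bowring, a=6378137.000): φ=-54.29295200°, λ=-115.09811100°, h=163.6000 m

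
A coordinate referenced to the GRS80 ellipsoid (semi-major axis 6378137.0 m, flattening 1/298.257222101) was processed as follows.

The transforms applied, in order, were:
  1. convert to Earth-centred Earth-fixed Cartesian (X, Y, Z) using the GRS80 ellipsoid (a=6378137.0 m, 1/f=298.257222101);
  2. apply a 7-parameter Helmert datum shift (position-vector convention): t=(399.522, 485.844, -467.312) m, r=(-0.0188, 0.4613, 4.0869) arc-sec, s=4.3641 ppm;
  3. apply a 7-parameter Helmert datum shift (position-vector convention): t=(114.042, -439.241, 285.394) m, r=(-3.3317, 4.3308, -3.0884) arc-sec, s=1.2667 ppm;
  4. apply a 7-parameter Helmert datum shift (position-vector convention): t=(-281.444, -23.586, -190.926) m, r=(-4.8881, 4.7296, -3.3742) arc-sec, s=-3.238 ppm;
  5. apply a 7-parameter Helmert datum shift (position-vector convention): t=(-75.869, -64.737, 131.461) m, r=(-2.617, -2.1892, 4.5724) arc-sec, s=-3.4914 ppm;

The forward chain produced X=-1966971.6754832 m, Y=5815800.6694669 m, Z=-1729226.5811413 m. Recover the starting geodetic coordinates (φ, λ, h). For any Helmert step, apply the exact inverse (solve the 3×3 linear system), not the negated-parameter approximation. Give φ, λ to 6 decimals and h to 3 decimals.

start: X=-1966971.6755, Y=5815800.6695, Z=-1729226.5811 m
→ Helmert⁻¹: X=-1966792.1016, Y=5815951.2514, Z=-1729269.4151
→ Helmert⁻¹: X=-1966572.5214, Y=5816002.4732, Z=-1728991.3522
→ Helmert⁻¹: X=-1966734.8543, Y=5816432.8299, Z=-1729221.8998
→ Helmert⁻¹: X=-1967006.6887, Y=5815960.7362, Z=-1728750.9124
→ geod (Bowring, a=6378137.000): φ=-15.82653000°, λ=108.68596800°, h=1771.3230 m

φ=-15.826530°, λ=108.685968°, h=1771.323 m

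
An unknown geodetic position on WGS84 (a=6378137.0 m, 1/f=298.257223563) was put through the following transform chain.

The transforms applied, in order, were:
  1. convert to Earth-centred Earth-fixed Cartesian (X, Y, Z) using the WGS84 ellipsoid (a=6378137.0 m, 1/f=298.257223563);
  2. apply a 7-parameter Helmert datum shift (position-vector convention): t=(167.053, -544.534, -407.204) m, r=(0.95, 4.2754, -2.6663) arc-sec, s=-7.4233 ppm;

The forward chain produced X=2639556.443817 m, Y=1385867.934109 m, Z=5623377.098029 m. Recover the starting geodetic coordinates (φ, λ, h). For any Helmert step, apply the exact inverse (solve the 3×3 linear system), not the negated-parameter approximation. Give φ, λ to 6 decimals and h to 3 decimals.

φ=62.230192°, λ=27.714169°, h=3798.151 m

start: X=2639556.4438, Y=1385867.9341, Z=5623377.0980 m
→ Helmert⁻¹: X=2639274.4913, Y=1386482.7788, Z=5623874.3698
→ geod (Bowring, a=6378137.000): φ=62.23019200°, λ=27.71416900°, h=3798.1510 m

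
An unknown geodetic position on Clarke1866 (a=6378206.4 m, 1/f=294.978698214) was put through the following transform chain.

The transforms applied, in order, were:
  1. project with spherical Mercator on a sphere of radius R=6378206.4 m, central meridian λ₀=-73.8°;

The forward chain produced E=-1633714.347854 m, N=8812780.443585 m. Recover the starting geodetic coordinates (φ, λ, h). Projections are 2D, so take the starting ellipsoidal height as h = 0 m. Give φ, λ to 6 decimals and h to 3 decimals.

start: E=-1633714.3479, N=8812780.4436 m
→ merc⁻¹: φ=61.80343900°, λ=-88.47574600°

φ=61.803439°, λ=-88.475746°, h=0.000 m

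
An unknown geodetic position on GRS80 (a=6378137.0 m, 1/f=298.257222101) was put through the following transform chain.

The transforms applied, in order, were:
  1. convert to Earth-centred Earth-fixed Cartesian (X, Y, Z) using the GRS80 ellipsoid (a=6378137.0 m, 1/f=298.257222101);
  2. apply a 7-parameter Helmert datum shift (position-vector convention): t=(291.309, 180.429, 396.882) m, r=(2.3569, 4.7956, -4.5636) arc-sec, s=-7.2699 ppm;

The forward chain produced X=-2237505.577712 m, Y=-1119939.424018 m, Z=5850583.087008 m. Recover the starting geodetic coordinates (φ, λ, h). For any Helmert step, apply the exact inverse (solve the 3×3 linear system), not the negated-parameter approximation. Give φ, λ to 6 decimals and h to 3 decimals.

start: X=-2237505.5777, Y=-1119939.4240, Z=5850583.0870 m
→ Helmert⁻¹: X=-2237924.3883, Y=-1120110.6626, Z=5850189.5035
→ geod (Bowring, a=6378137.000): φ=66.97854600°, λ=-153.41143100°, h=2946.0590 m

φ=66.978546°, λ=-153.411431°, h=2946.059 m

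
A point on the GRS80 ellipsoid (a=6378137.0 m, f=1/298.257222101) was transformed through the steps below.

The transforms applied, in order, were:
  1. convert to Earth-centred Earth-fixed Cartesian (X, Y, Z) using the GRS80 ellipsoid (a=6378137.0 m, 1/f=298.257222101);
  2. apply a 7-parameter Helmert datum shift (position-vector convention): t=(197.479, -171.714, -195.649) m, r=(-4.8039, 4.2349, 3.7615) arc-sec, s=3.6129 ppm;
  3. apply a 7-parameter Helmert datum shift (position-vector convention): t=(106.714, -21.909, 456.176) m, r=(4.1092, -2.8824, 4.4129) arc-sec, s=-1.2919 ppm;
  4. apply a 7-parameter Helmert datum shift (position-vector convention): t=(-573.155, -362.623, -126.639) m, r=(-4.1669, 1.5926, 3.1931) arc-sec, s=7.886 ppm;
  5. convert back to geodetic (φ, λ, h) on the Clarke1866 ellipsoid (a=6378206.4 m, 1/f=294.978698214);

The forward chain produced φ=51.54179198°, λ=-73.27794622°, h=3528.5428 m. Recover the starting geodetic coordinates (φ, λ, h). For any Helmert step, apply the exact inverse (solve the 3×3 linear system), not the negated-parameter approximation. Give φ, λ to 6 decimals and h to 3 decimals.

φ=51.541109°, λ=-73.276553°, h=2998.841 m

start: φ=51.541792°, λ=-73.277946°, h=3528.543 m
→ ECEF (a=6378206.400, f=1/294.978698214): X=1144395.9769, Y=-3809142.9153, Z=4973814.7238
→ Helmert⁻¹: X=1144862.7356, Y=-3808868.4595, Z=4973834.0326
→ Helmert⁻¹: X=1144745.5145, Y=-3808776.8815, Z=4973444.1630
→ Helmert⁻¹: X=1144372.3294, Y=-3808728.1105, Z=4973556.6332
→ geod (Bowring, a=6378137.000): φ=51.54110900°, λ=-73.27655300°, h=2998.8410 m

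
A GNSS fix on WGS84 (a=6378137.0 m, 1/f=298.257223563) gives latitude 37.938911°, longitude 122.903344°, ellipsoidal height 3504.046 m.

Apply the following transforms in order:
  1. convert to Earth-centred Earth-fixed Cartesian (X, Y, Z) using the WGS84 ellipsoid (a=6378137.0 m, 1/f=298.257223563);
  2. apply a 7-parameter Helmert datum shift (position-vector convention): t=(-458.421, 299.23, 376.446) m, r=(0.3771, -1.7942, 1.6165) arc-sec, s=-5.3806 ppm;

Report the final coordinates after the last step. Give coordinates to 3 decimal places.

start: φ=37.938911°, λ=122.903344°, h=3504.046 m
→ ECEF (a=6378137.000, f=1/298.257223563): X=-2737501.0190, Y=4230990.8325, Z=3902252.8967
→ Helmert 7p (PV): X=-2738011.8124, Y=4231238.7094, Z=3902592.2693

X=-2738011.812 m, Y=4231238.709 m, Z=3902592.269 m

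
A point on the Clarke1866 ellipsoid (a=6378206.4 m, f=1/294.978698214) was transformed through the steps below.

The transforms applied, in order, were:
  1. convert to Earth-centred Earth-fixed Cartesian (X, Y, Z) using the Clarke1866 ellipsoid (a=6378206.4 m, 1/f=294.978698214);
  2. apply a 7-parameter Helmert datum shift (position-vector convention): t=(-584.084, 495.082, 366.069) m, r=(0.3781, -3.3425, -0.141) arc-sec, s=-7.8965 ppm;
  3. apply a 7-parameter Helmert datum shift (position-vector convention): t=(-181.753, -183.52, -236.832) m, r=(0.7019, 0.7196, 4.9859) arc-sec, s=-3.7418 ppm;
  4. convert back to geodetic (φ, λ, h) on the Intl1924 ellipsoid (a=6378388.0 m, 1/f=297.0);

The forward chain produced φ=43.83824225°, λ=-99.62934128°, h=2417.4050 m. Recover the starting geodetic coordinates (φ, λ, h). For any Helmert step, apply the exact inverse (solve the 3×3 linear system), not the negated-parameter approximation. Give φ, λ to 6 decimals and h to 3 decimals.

start: φ=43.838242°, λ=-99.629341°, h=2417.405 m
→ ECEF (a=6378388.000, f=1/297.0): X=-771114.7515, Y=-4544948.4133, Z=4396897.3603
→ Helmert⁻¹: X=-771061.0808, Y=-4544748.2974, Z=4397163.4209
→ Helmert⁻¹: X=-770408.7233, Y=-4545271.7381, Z=4396852.8877
→ geod (Bowring, a=6378206.400): φ=43.83802000°, λ=-99.62001800°, h=2783.1670 m

φ=43.838020°, λ=-99.620018°, h=2783.167 m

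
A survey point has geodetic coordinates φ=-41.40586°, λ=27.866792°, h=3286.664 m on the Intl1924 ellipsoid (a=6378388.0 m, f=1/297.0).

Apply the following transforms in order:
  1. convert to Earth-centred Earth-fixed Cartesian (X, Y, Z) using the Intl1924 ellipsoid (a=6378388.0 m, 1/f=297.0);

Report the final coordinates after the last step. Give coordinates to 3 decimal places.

start: φ=-41.405860°, λ=27.866792°, h=3286.664 m
→ ECEF (a=6378388.000, f=1/297.0): X=4237703.2666, Y=2240604.6665, Z=-4198581.3324

X=4237703.267 m, Y=2240604.667 m, Z=-4198581.332 m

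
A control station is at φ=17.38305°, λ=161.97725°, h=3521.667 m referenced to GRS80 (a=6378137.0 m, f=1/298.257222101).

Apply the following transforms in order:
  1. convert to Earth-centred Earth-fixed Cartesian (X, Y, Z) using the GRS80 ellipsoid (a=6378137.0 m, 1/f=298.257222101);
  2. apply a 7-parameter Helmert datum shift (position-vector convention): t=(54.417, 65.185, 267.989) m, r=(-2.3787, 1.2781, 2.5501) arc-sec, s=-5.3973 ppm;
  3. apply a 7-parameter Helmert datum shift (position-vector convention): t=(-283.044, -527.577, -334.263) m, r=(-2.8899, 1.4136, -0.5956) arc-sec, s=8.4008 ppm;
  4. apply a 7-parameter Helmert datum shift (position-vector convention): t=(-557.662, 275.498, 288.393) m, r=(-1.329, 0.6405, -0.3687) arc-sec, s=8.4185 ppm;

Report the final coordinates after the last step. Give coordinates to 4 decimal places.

X=-5793943.4087 m, Y=1884688.6727 m, Z=1894661.1661 m

start: φ=17.383050°, λ=161.977250°, h=3521.667 m
→ ECEF (a=6378137.000, f=1/298.257222101): X=-5793107.0634, Y=1884837.9818, Z=1894384.1053
→ Helmert 7p (PV): X=-5793032.9435, Y=1884843.2190, Z=1894656.0297
→ Helmert 7p (PV): X=-5793346.2262, Y=1884374.7496, Z=1894350.9771
→ Helmert 7p (PV): X=-5793943.4087, Y=1884688.6727, Z=1894661.1661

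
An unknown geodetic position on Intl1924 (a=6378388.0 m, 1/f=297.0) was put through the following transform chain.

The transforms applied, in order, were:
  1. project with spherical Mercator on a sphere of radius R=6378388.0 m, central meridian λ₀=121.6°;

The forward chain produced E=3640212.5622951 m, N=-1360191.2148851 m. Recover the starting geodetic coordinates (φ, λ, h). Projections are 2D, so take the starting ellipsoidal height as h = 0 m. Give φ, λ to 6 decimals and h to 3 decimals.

start: E=3640212.5623, N=-1360191.2149 m
→ merc⁻¹: φ=-12.12675800°, λ=154.29929900°

φ=-12.126758°, λ=154.299299°, h=0.000 m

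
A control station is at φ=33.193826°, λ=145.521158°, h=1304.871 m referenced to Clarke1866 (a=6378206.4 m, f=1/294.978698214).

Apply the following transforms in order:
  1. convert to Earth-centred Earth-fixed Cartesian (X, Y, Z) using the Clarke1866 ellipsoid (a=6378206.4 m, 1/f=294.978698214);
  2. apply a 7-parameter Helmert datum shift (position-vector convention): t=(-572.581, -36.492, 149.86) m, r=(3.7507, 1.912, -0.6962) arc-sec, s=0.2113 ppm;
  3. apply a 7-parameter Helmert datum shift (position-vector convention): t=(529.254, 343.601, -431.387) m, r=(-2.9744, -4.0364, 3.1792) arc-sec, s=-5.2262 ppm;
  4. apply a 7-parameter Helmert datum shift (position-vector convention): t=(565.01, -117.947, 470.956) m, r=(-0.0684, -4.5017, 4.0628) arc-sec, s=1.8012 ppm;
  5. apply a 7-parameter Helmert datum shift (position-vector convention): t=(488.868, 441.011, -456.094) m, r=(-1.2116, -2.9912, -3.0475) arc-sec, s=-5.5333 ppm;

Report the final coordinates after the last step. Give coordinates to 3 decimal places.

start: φ=33.193826°, λ=145.521158°, h=1304.871 m
→ ECEF (a=6378206.400, f=1/294.978698214): X=-4405203.4202, Y=3025217.8992, Z=3472498.5394
→ Helmert 7p (PV): X=-4405734.5322, Y=3025133.7716, Z=3472744.9781
→ Helmert 7p (PV): X=-4405296.8376, Y=3025443.7343, Z=3472165.6032
→ Helmert 7p (PV): X=-4404875.1344, Y=3025245.6168, Z=3472545.6649
→ Helmert 7p (PV): X=-4404367.5537, Y=3025755.3662, Z=3471988.7080

X=-4404367.554 m, Y=3025755.366 m, Z=3471988.708 m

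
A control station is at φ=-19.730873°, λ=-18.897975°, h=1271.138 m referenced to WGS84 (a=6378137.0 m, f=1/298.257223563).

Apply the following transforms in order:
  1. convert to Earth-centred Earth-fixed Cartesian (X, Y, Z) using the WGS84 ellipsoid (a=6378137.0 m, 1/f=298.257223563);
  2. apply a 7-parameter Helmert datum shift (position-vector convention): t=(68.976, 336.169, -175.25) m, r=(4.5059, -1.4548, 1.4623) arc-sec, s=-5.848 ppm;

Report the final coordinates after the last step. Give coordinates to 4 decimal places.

X=5683416.6152 m, Y=-1945187.3094 m, Z=-2140270.9297 m

start: φ=-19.730873°, λ=-18.897975°, h=1271.138 m
→ ECEF (a=6378137.000, f=1/298.257223563): X=5683351.9880, Y=-1945621.8987, Z=-2140105.7776
→ Helmert 7p (PV): X=5683416.6152, Y=-1945187.3094, Z=-2140270.9297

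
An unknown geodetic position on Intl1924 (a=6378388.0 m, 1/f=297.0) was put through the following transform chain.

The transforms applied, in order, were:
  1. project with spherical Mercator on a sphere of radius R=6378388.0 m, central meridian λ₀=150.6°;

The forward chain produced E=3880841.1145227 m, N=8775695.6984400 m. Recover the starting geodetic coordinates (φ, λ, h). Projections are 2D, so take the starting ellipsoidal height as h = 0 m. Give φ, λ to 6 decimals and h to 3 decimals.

φ=61.644564°, λ=-174.539183°, h=0.000 m

start: E=3880841.1145, N=8775695.6984 m
→ merc⁻¹: φ=61.64456400°, λ=-174.53918300°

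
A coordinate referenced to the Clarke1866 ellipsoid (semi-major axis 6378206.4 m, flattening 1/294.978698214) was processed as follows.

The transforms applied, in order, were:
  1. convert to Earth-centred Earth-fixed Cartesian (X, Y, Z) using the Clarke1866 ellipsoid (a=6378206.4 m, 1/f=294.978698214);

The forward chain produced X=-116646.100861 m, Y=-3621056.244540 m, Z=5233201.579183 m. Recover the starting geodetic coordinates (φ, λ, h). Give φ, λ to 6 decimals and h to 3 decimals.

start: X=-116646.1009, Y=-3621056.2445, Z=5233201.5792 m
→ geod (Bowring, a=6378206.400): φ=55.48708200°, λ=-91.84504700°, h=1342.6690 m

φ=55.487082°, λ=-91.845047°, h=1342.669 m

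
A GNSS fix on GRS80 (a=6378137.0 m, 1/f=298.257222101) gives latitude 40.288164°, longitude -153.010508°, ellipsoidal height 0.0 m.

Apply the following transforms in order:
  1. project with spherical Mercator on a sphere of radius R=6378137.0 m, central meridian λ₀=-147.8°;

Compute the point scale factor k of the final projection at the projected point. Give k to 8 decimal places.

start: φ=40.288164°, λ=-153.010508°, h=0.000 m
→ into merc (λ₀=-147.8°): φ=40.28816400°, λ−λ₀=-5.21050800°
scale k = 1.31095631

1.31095631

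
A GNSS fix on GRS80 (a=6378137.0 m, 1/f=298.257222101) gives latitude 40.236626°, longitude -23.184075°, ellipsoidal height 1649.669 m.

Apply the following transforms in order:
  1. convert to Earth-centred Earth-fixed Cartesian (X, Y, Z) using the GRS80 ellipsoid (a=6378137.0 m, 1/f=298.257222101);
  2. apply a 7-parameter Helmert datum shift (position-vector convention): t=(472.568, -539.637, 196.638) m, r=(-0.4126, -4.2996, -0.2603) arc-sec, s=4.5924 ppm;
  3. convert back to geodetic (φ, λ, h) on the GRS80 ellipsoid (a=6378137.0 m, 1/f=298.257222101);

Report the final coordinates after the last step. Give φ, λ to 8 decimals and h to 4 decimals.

start: φ=40.236626°, λ=-23.184075°, h=1649.669 m
→ ECEF (a=6378137.000, f=1/298.257222101): X=4483190.5887, Y=-1920023.1399, Z=4099143.4567
→ Helmert 7p (PV): X=4483595.8751, Y=-1920569.0524, Z=4099456.2131
→ geod (Bowring, a=6378137.000): φ=40.23535905°, λ=-23.18809555°, h=2300.1725 m

φ=40.23535905°, λ=-23.18809555°, h=2300.1725 m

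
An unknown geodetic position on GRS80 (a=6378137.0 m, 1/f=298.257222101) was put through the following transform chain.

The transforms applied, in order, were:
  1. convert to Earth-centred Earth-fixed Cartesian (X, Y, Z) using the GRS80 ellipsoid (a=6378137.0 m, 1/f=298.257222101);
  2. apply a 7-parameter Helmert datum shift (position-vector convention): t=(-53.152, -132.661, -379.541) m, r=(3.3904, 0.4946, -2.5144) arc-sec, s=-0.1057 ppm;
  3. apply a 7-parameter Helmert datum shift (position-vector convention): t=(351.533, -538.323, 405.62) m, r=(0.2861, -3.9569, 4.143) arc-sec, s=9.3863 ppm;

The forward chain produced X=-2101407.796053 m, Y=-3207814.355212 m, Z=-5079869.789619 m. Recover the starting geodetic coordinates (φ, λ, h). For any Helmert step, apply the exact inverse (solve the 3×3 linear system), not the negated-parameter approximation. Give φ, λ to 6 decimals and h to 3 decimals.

start: X=-2101407.7961, Y=-3207814.3552, Z=-5079869.7896 m
→ Helmert⁻¹: X=-2101901.4771, Y=-3207210.7561, Z=-5080182.9545
→ Helmert⁻¹: X=-2101797.2705, Y=-3207187.5519, Z=-5079756.2734
→ geod (Bowring, a=6378137.000): φ=-53.13702500°, λ=-123.23841600°, h=62.6910 m

φ=-53.137025°, λ=-123.238416°, h=62.691 m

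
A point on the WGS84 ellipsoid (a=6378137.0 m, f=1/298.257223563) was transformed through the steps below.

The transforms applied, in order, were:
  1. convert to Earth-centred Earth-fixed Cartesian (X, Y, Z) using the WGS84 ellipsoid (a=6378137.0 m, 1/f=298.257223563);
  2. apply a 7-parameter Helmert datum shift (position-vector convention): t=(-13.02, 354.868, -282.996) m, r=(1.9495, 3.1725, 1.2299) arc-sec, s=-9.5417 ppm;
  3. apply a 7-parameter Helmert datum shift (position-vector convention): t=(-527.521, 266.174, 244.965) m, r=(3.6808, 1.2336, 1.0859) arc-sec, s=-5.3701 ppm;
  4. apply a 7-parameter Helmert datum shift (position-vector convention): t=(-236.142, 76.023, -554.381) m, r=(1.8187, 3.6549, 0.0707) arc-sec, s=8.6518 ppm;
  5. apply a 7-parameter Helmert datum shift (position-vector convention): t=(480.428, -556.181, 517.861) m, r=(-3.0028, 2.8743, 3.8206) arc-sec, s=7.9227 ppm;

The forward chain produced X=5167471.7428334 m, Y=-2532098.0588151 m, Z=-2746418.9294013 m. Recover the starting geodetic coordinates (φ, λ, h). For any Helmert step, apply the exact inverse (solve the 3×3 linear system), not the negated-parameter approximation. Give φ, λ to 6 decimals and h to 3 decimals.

start: X=5167471.7428, Y=-2532098.0588, Z=-2746418.9294 m
→ Helmert⁻¹: X=5166941.7645, Y=-2531577.5385, Z=-2746879.8808
→ Helmert⁻¹: X=5167180.9947, Y=-2531657.6434, Z=-2746187.8573
→ Helmert⁻¹: X=5167739.3621, Y=-2532013.6293, Z=-2746371.4806
→ Helmert⁻¹: X=5167828.8270, Y=-2532449.4287, Z=-2746011.2670
→ geod (Bowring, a=6378137.000): φ=-25.65817600°, λ=-26.10676100°, h=2390.6670 m

φ=-25.658176°, λ=-26.106761°, h=2390.667 m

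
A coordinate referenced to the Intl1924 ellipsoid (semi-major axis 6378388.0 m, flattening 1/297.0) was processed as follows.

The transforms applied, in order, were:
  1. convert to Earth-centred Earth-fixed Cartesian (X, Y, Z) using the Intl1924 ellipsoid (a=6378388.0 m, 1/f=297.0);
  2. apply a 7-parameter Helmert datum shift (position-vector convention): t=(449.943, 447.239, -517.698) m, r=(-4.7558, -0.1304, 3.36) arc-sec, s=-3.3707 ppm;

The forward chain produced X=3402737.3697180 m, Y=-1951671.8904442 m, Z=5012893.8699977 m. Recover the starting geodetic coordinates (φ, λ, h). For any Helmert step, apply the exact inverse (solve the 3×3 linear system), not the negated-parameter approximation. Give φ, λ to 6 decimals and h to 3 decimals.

start: X=3402737.3697, Y=-1951671.8904, Z=5012893.8700 m
→ Helmert⁻¹: X=3402270.2619, Y=-1952296.7239, Z=5013381.3022
→ geod (Bowring, a=6378388.000): φ=52.14674200°, λ=-29.84814200°, h=561.2550 m

φ=52.146742°, λ=-29.848142°, h=561.255 m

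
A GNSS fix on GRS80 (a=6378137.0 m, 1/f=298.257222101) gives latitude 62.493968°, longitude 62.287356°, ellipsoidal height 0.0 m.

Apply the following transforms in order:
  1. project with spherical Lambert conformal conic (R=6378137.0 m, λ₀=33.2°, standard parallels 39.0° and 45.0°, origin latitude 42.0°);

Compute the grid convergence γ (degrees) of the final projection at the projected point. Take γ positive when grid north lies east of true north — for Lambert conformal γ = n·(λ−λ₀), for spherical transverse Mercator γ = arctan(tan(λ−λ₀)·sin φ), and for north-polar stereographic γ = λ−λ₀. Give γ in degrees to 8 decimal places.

19.47214807

start: φ=62.493968°, λ=62.287356°, h=0.000 m
→ into lcc (λ₀=33.2°): φ=62.49396800°, λ−λ₀=29.08735600°
convergence γ = 19.47214807°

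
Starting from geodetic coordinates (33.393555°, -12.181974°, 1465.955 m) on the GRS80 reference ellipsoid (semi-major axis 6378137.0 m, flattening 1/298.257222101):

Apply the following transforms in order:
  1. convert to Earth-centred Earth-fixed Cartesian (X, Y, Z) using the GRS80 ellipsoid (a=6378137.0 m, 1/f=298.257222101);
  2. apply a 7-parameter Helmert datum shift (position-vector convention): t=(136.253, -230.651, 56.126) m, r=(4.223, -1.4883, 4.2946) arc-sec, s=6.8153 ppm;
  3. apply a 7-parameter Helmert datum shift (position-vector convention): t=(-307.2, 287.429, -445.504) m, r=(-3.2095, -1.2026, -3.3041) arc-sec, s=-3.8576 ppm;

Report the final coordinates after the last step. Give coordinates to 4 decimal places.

X=5211545.1782 m, Y=-1125040.7231 m, Z=3490973.5804 m

start: φ=33.393555°, λ=-12.181974°, h=1465.955 m
→ ECEF (a=6378137.000, f=1/298.257222101): X=5211740.8588, Y=-1125102.0457, Z=3491290.1652
→ Helmert 7p (PV): X=5211910.8656, Y=-1125303.3312, Z=3491384.6558
→ Helmert 7p (PV): X=5211545.1782, Y=-1125040.7231, Z=3490973.5804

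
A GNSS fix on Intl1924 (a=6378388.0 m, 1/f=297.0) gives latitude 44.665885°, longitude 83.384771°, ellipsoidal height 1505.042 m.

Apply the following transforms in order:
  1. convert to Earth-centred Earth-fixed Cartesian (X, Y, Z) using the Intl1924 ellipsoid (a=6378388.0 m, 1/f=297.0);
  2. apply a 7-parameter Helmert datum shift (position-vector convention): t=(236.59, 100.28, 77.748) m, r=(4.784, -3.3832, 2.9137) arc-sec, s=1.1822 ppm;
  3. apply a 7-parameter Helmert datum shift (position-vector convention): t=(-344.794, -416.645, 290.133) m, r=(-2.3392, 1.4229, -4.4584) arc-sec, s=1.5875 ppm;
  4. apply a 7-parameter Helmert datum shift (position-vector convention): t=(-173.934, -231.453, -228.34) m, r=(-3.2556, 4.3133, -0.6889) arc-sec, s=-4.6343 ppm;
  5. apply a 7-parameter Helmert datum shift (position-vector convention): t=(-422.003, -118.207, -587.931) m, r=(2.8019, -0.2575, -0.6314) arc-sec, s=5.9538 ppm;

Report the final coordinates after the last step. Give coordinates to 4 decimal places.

X=523001.1704 m, Y=4514091.9113 m, Z=4461763.2471 m

start: φ=44.665885°, λ=83.384771°, h=1505.042 m
→ ECEF (a=6378388.000, f=1/297.0): X=523595.1212, Y=4514789.8167, Z=4462155.1286
→ Helmert 7p (PV): X=523695.3648, Y=4514799.3373, Z=4462351.4537
→ Helmert 7p (PV): X=523479.7726, Y=4514429.1465, Z=4462593.8567
→ Helmert 7p (PV): X=523411.8091, Y=4514245.4593, Z=4462262.6354
→ Helmert 7p (PV): X=523001.1704, Y=4514091.9113, Z=4461763.2471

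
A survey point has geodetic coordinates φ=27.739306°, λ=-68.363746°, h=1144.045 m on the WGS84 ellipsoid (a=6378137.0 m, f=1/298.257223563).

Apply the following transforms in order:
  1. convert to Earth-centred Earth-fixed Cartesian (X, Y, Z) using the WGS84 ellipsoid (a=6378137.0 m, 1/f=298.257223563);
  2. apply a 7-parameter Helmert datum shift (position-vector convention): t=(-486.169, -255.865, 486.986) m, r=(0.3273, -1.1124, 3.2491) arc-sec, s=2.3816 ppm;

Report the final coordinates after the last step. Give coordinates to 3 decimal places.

start: φ=27.739306°, λ=-68.363746°, h=1144.045 m
→ ECEF (a=6378137.000, f=1/298.257223563): X=2083314.7406, Y=-5252140.4718, Z=2951499.1625
→ Helmert 7p (PV): X=2082900.3479, Y=-5252380.7121, Z=2951996.0792

X=2082900.348 m, Y=-5252380.712 m, Z=2951996.079 m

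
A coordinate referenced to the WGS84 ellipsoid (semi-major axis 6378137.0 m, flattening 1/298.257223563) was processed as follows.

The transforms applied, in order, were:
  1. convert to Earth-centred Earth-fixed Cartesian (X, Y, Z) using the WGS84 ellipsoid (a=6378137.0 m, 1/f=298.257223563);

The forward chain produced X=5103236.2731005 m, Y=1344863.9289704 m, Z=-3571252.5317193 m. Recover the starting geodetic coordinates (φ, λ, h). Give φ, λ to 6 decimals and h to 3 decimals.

start: X=5103236.2731, Y=1344863.9290, Z=-3571252.5317 m
→ geod (Bowring, a=6378137.000): φ=-34.26495900°, λ=14.76358500°, h=849.3670 m

φ=-34.264959°, λ=14.763585°, h=849.367 m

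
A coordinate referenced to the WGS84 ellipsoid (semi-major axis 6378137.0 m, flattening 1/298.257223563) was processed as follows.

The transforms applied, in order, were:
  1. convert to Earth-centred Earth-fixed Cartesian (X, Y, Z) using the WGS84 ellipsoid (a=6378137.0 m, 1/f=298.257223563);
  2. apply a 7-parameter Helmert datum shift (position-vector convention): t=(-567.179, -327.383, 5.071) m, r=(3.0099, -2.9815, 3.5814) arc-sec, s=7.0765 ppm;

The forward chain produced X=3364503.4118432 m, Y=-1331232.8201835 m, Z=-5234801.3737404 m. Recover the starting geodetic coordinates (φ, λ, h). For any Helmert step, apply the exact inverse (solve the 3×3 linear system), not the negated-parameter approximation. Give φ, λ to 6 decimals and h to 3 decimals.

start: X=3364503.4118, Y=-1331232.8202, Z=-5234801.3737 m
→ Helmert⁻¹: X=3364947.9997, Y=-1331030.8334, Z=-5234798.6173
→ geod (Bowring, a=6378137.000): φ=-55.52503400°, λ=-21.58165200°, h=131.8920 m

φ=-55.525034°, λ=-21.581652°, h=131.892 m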